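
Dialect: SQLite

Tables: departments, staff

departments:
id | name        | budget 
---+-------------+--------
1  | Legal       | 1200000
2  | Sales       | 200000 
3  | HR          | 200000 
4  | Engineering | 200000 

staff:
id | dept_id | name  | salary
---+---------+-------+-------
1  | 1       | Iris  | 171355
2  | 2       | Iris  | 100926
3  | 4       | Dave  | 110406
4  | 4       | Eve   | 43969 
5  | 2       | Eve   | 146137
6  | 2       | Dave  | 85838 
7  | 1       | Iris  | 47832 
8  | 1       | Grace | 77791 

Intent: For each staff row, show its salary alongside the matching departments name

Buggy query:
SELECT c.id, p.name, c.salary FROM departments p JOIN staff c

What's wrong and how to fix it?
Bug: JOIN with no ON clause produces a cartesian product; every staff row pairs with every departments row

Fix: Add ON c.dept_id = p.id to the JOIN

Corrected query:
SELECT c.id, p.name, c.salary FROM departments p JOIN staff c ON c.dept_id = p.id

Result:
id | name        | salary
---+-------------+-------
1  | Legal       | 171355
2  | Sales       | 100926
3  | Engineering | 110406
4  | Engineering | 43969 
5  | Sales       | 146137
6  | Sales       | 85838 
7  | Legal       | 47832 
8  | Legal       | 77791 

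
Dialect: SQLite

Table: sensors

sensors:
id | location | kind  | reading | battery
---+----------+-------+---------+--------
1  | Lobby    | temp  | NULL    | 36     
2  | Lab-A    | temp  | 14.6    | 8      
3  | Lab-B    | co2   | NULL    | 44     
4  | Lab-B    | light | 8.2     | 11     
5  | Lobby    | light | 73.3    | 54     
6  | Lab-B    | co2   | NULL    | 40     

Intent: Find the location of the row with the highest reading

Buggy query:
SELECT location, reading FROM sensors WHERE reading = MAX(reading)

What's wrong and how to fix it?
Bug: MAX(reading) is an aggregate and cannot be used directly in WHERE

Fix: Wrap MAX in a scalar subquery so WHERE compares against a single value

Corrected query:
SELECT location, reading FROM sensors WHERE reading = (SELECT MAX(reading) FROM sensors)

Result:
location | reading
---------+--------
Lobby    | 73.3   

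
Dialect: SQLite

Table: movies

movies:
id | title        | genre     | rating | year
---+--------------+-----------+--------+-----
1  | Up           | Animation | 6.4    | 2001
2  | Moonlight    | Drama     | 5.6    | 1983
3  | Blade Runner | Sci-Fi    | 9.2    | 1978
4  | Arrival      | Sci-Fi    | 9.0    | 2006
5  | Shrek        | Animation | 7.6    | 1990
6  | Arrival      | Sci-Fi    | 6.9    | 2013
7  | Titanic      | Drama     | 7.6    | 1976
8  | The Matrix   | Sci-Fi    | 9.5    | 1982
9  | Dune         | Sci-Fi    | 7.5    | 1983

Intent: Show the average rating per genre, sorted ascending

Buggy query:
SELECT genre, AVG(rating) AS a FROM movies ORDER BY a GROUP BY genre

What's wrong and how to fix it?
Bug: ORDER BY appears before GROUP BY; SQL clause order requires GROUP BY first

Fix: Move ORDER BY to the end, after GROUP BY

Corrected query:
SELECT genre, AVG(rating) AS a FROM movies GROUP BY genre ORDER BY a

Result:
genre     | a   
----------+-----
Drama     | 6.6 
Animation | 7   
Sci-Fi    | 8.42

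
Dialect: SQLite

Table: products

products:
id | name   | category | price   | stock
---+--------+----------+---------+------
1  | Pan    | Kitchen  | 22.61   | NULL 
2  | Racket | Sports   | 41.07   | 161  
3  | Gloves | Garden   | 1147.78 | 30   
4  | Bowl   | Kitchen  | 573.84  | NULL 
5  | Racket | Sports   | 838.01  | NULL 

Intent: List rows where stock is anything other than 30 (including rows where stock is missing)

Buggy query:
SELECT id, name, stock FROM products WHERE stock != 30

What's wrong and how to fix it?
Bug: 'stock != 30' is unknown when stock is NULL, so NULL rows are silently excluded

Fix: Add an explicit OR stock IS NULL to include the missing-value rows

Corrected query:
SELECT id, name, stock FROM products WHERE stock != 30 OR stock IS NULL

Result:
id | name   | stock
---+--------+------
1  | Pan    | NULL 
2  | Racket | 161  
4  | Bowl   | NULL 
5  | Racket | NULL 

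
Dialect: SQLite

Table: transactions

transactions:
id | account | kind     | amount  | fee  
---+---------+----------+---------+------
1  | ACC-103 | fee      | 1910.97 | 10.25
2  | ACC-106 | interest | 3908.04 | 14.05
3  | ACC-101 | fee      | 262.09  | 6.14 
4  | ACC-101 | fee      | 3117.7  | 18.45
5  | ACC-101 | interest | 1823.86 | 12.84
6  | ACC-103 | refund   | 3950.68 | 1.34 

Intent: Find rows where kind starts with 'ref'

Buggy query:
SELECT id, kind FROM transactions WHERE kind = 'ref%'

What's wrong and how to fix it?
Bug: '=' compares the literal string including the % character; pattern matching needs LIKE

Fix: Use LIKE for wildcard pattern matching

Corrected query:
SELECT id, kind FROM transactions WHERE kind LIKE 'ref%'

Result:
id | kind  
---+-------
6  | refund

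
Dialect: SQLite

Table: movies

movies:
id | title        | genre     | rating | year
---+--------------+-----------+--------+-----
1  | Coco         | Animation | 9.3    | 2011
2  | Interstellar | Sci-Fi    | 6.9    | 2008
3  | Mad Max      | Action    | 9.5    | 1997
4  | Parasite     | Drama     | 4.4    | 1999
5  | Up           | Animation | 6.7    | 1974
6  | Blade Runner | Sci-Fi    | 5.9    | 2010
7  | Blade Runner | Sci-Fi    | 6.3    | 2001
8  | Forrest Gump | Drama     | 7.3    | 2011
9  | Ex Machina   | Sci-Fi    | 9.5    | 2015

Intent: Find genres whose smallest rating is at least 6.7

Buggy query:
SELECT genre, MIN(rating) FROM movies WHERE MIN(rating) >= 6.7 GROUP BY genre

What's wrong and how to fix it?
Bug: Aggregates like MIN are computed per group after WHERE runs

Fix: Use HAVING for the per-group MIN condition

Corrected query:
SELECT genre, MIN(rating) FROM movies GROUP BY genre HAVING MIN(rating) >= 6.7

Result:
genre     | MIN(rating)
----------+------------
Action    | 9.5        
Animation | 6.7        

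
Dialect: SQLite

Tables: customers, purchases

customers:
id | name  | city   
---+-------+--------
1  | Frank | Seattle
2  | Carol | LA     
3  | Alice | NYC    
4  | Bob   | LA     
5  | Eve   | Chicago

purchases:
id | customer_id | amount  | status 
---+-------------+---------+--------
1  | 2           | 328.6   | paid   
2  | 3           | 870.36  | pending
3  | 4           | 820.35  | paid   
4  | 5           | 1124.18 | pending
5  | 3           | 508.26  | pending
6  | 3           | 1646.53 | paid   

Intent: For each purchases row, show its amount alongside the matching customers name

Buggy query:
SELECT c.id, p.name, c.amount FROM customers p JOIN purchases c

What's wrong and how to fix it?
Bug: Missing join condition: each purchases row is matched to all customers rows instead of just its own

Fix: Specify the join condition linking the foreign key to the parent id

Corrected query:
SELECT c.id, p.name, c.amount FROM customers p JOIN purchases c ON c.customer_id = p.id

Result:
id | name  | amount 
---+-------+--------
1  | Carol | 328.6  
2  | Alice | 870.36 
3  | Bob   | 820.35 
4  | Eve   | 1124.18
5  | Alice | 508.26 
6  | Alice | 1646.53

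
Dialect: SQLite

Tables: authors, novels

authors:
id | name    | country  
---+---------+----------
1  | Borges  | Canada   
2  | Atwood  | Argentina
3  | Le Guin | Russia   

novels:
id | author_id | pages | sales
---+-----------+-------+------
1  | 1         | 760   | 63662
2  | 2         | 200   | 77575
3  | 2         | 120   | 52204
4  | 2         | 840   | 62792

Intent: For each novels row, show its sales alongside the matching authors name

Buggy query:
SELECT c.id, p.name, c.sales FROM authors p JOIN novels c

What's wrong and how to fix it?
Bug: JOIN with no ON clause produces a cartesian product; every novels row pairs with every authors row

Fix: Specify the join condition linking the foreign key to the parent id

Corrected query:
SELECT c.id, p.name, c.sales FROM authors p JOIN novels c ON c.author_id = p.id

Result:
id | name   | sales
---+--------+------
1  | Borges | 63662
2  | Atwood | 77575
3  | Atwood | 52204
4  | Atwood | 62792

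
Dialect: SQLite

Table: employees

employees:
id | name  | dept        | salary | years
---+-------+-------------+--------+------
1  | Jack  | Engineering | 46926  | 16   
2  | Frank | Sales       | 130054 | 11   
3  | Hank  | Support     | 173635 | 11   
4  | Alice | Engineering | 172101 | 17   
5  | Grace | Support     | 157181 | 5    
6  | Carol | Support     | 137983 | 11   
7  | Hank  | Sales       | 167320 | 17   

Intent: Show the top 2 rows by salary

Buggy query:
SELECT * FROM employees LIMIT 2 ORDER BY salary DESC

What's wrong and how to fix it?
Bug: ORDER BY cannot follow LIMIT; LIMIT is the final clause

Fix: Swap the clauses: ORDER BY first, then LIMIT

Corrected query:
SELECT * FROM employees ORDER BY salary DESC LIMIT 2

Result:
id | name  | dept        | salary | years
---+-------+-------------+--------+------
3  | Hank  | Support     | 173635 | 11   
4  | Alice | Engineering | 172101 | 17   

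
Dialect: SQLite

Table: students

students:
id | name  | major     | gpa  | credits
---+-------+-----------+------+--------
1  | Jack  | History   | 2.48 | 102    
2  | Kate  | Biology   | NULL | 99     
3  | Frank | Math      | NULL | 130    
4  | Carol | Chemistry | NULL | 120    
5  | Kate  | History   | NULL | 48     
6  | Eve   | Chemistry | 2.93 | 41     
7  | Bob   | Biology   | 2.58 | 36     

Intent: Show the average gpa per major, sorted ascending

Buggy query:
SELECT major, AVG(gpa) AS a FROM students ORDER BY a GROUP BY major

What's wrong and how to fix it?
Bug: ORDER BY appears before GROUP BY; SQL clause order requires GROUP BY first

Fix: Move ORDER BY to the end, after GROUP BY

Corrected query:
SELECT major, AVG(gpa) AS a FROM students GROUP BY major ORDER BY a

Result:
major     | a   
----------+-----
Math      | NULL
History   | 2.48
Biology   | 2.58
Chemistry | 2.93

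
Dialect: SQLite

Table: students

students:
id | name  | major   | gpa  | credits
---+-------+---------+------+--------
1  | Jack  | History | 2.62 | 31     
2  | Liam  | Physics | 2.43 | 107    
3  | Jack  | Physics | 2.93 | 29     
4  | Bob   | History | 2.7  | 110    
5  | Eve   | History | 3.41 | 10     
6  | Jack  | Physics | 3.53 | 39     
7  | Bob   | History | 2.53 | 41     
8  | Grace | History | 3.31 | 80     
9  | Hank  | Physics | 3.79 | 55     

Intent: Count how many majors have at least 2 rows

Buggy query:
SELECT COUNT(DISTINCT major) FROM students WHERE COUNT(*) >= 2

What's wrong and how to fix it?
Bug: WHERE filters individual rows, not groups, so a group-level COUNT is invalid there

Fix: Use a subquery that GROUPs and filters with HAVING, then count its rows

Corrected query:
SELECT COUNT(*) FROM (SELECT major FROM students GROUP BY major HAVING COUNT(*) >= 2)

Result:
COUNT(*)
--------
2       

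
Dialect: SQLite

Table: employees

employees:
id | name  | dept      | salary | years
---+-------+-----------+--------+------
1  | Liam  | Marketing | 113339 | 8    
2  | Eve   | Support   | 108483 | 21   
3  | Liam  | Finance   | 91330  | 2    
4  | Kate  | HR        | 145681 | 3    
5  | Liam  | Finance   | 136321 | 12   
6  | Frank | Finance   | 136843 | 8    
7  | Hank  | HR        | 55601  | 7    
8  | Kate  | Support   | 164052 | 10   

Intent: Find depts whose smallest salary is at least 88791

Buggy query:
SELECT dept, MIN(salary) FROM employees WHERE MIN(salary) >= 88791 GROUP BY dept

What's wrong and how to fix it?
Bug: Aggregates like MIN are computed per group after WHERE runs

Fix: Replace WHERE with HAVING after the GROUP BY

Corrected query:
SELECT dept, MIN(salary) FROM employees GROUP BY dept HAVING MIN(salary) >= 88791

Result:
dept      | MIN(salary)
----------+------------
Finance   | 91330      
Marketing | 113339     
Support   | 108483     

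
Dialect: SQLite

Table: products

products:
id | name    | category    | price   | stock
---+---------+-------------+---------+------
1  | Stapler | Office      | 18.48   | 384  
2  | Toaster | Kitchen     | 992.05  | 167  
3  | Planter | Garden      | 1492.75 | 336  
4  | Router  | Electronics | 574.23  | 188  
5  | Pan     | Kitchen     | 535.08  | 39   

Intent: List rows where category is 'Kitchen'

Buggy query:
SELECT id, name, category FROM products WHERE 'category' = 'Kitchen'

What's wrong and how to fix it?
Bug: Single quotes denote string literals in SQL; the column name is being compared as a constant string

Fix: Reference the column as category without single quotes

Corrected query:
SELECT id, name, category FROM products WHERE category = 'Kitchen'

Result:
id | name    | category
---+---------+---------
2  | Toaster | Kitchen 
5  | Pan     | Kitchen 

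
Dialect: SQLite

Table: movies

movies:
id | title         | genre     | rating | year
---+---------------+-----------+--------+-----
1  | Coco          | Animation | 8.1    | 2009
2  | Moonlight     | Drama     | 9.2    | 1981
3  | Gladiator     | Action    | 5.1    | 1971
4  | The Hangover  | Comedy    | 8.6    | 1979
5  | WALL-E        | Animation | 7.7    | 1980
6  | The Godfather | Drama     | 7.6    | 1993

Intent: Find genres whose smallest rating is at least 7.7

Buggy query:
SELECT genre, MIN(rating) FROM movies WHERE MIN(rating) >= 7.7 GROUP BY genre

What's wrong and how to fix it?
Bug: Aggregates like MIN are computed per group after WHERE runs

Fix: Use HAVING for the per-group MIN condition

Corrected query:
SELECT genre, MIN(rating) FROM movies GROUP BY genre HAVING MIN(rating) >= 7.7

Result:
genre     | MIN(rating)
----------+------------
Animation | 7.7        
Comedy    | 8.6        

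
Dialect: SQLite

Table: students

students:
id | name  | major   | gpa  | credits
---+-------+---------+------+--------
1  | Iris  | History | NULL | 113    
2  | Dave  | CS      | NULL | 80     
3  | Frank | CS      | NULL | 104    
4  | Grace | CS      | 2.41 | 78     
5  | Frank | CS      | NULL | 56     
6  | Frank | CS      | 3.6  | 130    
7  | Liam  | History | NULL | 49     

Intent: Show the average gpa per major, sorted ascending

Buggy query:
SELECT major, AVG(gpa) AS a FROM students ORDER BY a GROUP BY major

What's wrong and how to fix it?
Bug: GROUP BY must precede ORDER BY

Fix: Move ORDER BY to the end, after GROUP BY

Corrected query:
SELECT major, AVG(gpa) AS a FROM students GROUP BY major ORDER BY a

Result:
major   | a    
--------+------
History | NULL 
CS      | 3.005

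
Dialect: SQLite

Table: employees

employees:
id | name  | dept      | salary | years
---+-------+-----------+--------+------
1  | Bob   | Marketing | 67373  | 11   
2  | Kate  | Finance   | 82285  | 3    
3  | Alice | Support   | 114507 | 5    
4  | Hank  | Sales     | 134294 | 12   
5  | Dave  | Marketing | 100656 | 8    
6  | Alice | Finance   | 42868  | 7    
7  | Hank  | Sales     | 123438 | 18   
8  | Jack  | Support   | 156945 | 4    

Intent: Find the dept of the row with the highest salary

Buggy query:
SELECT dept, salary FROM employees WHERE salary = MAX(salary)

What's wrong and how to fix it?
Bug: MAX(salary) is an aggregate and cannot be used directly in WHERE

Fix: Use a subquery: WHERE salary = (SELECT MAX(salary) FROM employees)

Corrected query:
SELECT dept, salary FROM employees WHERE salary = (SELECT MAX(salary) FROM employees)

Result:
dept    | salary
--------+-------
Support | 156945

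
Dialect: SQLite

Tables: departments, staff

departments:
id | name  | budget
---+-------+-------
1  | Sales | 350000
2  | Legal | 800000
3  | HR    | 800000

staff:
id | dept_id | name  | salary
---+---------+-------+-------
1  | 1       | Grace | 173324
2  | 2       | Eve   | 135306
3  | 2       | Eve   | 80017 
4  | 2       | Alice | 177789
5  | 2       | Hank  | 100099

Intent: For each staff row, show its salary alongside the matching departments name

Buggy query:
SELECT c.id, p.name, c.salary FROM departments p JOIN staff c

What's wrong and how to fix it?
Bug: JOIN with no ON clause produces a cartesian product; every staff row pairs with every departments row

Fix: Specify the join condition linking the foreign key to the parent id

Corrected query:
SELECT c.id, p.name, c.salary FROM departments p JOIN staff c ON c.dept_id = p.id

Result:
id | name  | salary
---+-------+-------
1  | Sales | 173324
2  | Legal | 135306
3  | Legal | 80017 
4  | Legal | 177789
5  | Legal | 100099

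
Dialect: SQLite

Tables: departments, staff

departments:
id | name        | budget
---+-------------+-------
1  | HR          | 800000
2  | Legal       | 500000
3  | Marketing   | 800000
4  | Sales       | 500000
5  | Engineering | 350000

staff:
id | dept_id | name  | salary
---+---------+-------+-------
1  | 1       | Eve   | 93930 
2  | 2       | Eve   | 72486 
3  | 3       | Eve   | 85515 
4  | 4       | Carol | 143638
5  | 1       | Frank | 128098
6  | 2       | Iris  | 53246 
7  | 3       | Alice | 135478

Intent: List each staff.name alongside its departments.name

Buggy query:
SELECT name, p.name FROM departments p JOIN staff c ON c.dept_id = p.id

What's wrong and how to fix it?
Bug: 'name' exists in both joined tables, so the database can't tell which one is meant

Fix: Prefix ambiguous columns with the table alias

Corrected query:
SELECT c.name, p.name FROM departments p JOIN staff c ON c.dept_id = p.id

Result:
name  | name     
------+----------
Eve   | HR       
Eve   | Legal    
Eve   | Marketing
Carol | Sales    
Frank | HR       
Iris  | Legal    
Alice | Marketing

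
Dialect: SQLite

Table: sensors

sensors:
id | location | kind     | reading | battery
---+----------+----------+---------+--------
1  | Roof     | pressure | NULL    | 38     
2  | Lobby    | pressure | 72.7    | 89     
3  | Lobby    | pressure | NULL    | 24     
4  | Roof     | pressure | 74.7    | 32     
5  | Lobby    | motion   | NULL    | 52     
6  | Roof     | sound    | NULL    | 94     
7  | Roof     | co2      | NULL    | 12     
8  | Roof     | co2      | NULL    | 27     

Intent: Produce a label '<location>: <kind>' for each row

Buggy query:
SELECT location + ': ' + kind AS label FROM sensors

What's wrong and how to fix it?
Bug: SQLite uses || for string concatenation; + coerces text to numbers (yielding 0)

Fix: Replace + with || to concatenate text

Corrected query:
SELECT location || ': ' || kind AS label FROM sensors

Result:
label          
---------------
Roof: pressure 
Lobby: pressure
Lobby: pressure
Roof: pressure 
Lobby: motion  
Roof: sound    
Roof: co2      
Roof: co2      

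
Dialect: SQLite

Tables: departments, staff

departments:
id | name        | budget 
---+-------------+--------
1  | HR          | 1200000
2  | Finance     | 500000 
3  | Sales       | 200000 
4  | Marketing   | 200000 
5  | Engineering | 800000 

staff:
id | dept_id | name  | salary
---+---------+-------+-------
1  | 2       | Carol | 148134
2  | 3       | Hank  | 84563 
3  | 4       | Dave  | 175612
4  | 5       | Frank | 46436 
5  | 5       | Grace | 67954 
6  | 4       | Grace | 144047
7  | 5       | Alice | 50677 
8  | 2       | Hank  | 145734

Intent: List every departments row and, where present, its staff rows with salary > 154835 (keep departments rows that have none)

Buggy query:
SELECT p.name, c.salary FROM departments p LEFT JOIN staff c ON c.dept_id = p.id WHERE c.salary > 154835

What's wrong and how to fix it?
Bug: A WHERE condition on the right-hand table after LEFT JOIN drops unmatched parents

Fix: Move the right-table condition into the ON clause so unmatched parents are kept

Corrected query:
SELECT p.name, c.salary FROM departments p LEFT JOIN staff c ON c.dept_id = p.id AND c.salary > 154835

Result:
name        | salary
------------+-------
HR          | NULL  
Finance     | NULL  
Sales       | NULL  
Marketing   | 175612
Engineering | NULL  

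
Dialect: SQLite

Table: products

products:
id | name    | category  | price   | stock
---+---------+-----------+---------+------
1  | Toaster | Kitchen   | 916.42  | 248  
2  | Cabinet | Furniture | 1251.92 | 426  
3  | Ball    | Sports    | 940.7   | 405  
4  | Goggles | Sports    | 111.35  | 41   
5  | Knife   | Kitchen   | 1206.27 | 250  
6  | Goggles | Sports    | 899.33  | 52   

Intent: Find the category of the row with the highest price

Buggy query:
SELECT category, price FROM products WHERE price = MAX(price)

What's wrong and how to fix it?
Bug: WHERE is evaluated per row; an aggregate over the whole table isn't defined there

Fix: Use a subquery: WHERE price = (SELECT MAX(price) FROM products)

Corrected query:
SELECT category, price FROM products WHERE price = (SELECT MAX(price) FROM products)

Result:
category  | price  
----------+--------
Furniture | 1251.92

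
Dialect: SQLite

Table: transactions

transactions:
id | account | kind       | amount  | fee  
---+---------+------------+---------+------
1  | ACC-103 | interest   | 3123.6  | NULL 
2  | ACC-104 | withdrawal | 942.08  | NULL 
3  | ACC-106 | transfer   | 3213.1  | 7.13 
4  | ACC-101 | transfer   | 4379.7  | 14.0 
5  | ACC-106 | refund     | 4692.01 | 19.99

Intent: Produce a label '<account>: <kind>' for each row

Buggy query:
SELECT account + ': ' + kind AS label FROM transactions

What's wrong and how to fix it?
Bug: SQLite uses || for string concatenation; + coerces text to numbers (yielding 0)

Fix: Use the || operator for string concatenation

Corrected query:
SELECT account || ': ' || kind AS label FROM transactions

Result:
label              
-------------------
ACC-103: interest  
ACC-104: withdrawal
ACC-106: transfer  
ACC-101: transfer  
ACC-106: refund    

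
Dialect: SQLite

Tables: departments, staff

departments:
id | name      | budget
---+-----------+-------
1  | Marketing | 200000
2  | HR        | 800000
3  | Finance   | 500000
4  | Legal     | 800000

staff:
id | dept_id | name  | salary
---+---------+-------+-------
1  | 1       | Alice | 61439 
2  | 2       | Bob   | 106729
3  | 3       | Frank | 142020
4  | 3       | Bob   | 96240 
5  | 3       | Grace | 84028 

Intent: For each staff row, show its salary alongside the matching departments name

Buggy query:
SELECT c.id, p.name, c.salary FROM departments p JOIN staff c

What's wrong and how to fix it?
Bug: Missing join condition: each staff row is matched to all departments rows instead of just its own

Fix: Specify the join condition linking the foreign key to the parent id

Corrected query:
SELECT c.id, p.name, c.salary FROM departments p JOIN staff c ON c.dept_id = p.id

Result:
id | name      | salary
---+-----------+-------
1  | Marketing | 61439 
2  | HR        | 106729
3  | Finance   | 142020
4  | Finance   | 96240 
5  | Finance   | 84028 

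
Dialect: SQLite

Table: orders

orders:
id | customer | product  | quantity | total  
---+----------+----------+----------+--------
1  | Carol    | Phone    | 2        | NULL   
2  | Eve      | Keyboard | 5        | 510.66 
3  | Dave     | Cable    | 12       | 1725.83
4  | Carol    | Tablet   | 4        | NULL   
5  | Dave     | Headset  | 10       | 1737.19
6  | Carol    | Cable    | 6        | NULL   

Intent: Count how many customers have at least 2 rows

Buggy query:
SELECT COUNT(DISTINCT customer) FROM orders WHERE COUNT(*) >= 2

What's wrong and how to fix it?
Bug: COUNT(*) cannot appear in WHERE; the per-group count doesn't exist yet

Fix: Group first with HAVING COUNT(*) >= 2, then COUNT the resulting groups

Corrected query:
SELECT COUNT(*) FROM (SELECT customer FROM orders GROUP BY customer HAVING COUNT(*) >= 2)

Result:
COUNT(*)
--------
2       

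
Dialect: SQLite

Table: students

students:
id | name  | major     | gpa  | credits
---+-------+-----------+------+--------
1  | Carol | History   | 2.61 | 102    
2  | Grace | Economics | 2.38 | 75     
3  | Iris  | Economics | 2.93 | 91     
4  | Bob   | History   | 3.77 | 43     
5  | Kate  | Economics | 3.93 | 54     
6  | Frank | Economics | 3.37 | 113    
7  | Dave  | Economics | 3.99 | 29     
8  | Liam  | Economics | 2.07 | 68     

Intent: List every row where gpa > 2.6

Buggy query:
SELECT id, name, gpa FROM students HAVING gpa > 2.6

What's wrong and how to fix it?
Bug: This is a non-aggregate query (no GROUP BY, no aggregates), so in SQLite the HAVING clause is invalid here; a row-level condition belongs in WHERE

Fix: Replace HAVING with WHERE since the condition applies to individual rows

Corrected query:
SELECT id, name, gpa FROM students WHERE gpa > 2.6

Result:
id | name  | gpa 
---+-------+-----
1  | Carol | 2.61
3  | Iris  | 2.93
4  | Bob   | 3.77
5  | Kate  | 3.93
6  | Frank | 3.37
7  | Dave  | 3.99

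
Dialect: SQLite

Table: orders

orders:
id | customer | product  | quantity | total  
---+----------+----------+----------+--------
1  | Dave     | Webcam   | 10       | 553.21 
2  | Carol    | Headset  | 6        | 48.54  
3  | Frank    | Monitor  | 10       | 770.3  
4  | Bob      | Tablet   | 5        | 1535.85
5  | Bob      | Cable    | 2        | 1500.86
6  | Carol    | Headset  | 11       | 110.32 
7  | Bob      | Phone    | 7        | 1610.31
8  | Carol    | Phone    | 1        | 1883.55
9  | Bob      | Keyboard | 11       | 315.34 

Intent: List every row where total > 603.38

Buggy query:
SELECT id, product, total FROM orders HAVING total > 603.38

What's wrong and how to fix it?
Bug: HAVING filters the output of aggregation, but this query has no GROUP BY and no aggregate functions, so SQLite rejects it (HAVING clause on a non-aggregate query); the condition here is per row

Fix: Use WHERE for row-level filtering

Corrected query:
SELECT id, product, total FROM orders WHERE total > 603.38

Result:
id | product | total  
---+---------+--------
3  | Monitor | 770.3  
4  | Tablet  | 1535.85
5  | Cable   | 1500.86
7  | Phone   | 1610.31
8  | Phone   | 1883.55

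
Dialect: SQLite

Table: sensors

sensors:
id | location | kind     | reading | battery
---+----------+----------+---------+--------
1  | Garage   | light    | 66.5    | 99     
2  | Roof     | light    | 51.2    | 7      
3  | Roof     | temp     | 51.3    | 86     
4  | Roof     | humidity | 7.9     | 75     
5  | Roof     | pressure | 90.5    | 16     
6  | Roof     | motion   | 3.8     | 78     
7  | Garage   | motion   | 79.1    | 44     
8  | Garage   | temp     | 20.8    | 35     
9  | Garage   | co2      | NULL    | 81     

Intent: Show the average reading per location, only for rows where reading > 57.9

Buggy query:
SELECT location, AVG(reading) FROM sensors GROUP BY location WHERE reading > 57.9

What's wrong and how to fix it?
Bug: Row-level WHERE must come before GROUP BY in the clause order

Fix: Place WHERE between FROM and GROUP BY

Corrected query:
SELECT location, AVG(reading) FROM sensors WHERE reading > 57.9 GROUP BY location

Result:
location | AVG(reading)
---------+-------------
Garage   | 72.8        
Roof     | 90.5        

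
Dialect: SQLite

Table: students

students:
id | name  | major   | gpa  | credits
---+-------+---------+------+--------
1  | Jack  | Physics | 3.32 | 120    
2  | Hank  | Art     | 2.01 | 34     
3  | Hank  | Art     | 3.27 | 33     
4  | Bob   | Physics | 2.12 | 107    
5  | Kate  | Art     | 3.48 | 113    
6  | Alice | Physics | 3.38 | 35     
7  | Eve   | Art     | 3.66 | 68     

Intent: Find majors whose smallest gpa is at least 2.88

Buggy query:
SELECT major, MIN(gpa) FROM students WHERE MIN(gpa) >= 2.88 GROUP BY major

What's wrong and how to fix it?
Bug: Aggregates like MIN are computed per group after WHERE runs

Fix: Replace WHERE with HAVING after the GROUP BY

Corrected query:
SELECT major, MIN(gpa) FROM students GROUP BY major HAVING MIN(gpa) >= 2.88

Result:
(no rows)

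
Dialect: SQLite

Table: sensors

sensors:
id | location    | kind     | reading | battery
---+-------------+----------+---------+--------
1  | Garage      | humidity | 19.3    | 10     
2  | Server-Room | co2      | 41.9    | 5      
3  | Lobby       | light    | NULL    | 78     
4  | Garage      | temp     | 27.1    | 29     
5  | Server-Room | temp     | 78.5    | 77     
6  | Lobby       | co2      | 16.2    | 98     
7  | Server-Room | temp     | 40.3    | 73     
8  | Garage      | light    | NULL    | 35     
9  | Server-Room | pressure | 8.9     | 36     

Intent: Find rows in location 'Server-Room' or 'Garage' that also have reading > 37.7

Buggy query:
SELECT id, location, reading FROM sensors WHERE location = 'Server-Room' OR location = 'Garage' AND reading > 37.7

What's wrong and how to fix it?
Bug: Without parentheses, AND is evaluated before OR, so the reading filter only applies to the 'Garage' branch

Fix: Group the OR with parentheses (or use IN), then AND the threshold

Corrected query:
SELECT id, location, reading FROM sensors WHERE (location = 'Server-Room' OR location = 'Garage') AND reading > 37.7

Result:
id | location    | reading
---+-------------+--------
2  | Server-Room | 41.9   
5  | Server-Room | 78.5   
7  | Server-Room | 40.3   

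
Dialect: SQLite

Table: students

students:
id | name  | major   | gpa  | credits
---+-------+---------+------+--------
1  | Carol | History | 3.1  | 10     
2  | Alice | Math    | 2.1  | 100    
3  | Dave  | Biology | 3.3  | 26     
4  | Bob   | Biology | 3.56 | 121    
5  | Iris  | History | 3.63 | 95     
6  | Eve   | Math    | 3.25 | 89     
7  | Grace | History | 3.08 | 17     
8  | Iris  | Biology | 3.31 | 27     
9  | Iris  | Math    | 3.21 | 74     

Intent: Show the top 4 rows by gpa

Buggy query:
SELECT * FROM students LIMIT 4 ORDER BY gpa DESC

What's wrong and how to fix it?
Bug: LIMIT must come after ORDER BY

Fix: Sort with ORDER BY, then apply LIMIT

Corrected query:
SELECT * FROM students ORDER BY gpa DESC LIMIT 4

Result:
id | name | major   | gpa  | credits
---+------+---------+------+--------
5  | Iris | History | 3.63 | 95     
4  | Bob  | Biology | 3.56 | 121    
8  | Iris | Biology | 3.31 | 27     
3  | Dave | Biology | 3.3  | 26     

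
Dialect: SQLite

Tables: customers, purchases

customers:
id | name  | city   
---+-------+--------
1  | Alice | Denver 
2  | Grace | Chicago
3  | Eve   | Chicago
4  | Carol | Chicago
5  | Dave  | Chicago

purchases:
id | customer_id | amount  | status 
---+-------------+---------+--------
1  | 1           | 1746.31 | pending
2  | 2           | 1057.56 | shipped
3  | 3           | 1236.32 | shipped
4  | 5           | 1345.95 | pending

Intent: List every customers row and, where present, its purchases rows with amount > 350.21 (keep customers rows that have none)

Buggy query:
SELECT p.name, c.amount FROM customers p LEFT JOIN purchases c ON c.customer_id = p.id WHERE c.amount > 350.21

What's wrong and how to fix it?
Bug: Filtering c.amount in WHERE discards the NULL rows produced by LEFT JOIN, turning it into an inner join

Fix: Move the right-table condition into the ON clause so unmatched parents are kept

Corrected query:
SELECT p.name, c.amount FROM customers p LEFT JOIN purchases c ON c.customer_id = p.id AND c.amount > 350.21

Result:
name  | amount 
------+--------
Alice | 1746.31
Grace | 1057.56
Eve   | 1236.32
Carol | NULL   
Dave  | 1345.95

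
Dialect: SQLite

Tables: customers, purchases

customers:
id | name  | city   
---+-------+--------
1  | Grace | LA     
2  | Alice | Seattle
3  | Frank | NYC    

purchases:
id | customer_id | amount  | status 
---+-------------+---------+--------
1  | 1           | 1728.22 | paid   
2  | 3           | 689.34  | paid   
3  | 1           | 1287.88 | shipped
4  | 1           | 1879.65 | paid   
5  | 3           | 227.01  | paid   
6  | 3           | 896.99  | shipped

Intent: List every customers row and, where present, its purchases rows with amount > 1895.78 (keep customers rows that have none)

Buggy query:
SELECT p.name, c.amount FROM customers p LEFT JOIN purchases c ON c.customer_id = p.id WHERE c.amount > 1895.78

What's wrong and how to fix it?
Bug: Filtering c.amount in WHERE discards the NULL rows produced by LEFT JOIN, turning it into an inner join

Fix: Move the right-table condition into the ON clause so unmatched parents are kept

Corrected query:
SELECT p.name, c.amount FROM customers p LEFT JOIN purchases c ON c.customer_id = p.id AND c.amount > 1895.78

Result:
name  | amount
------+-------
Grace | NULL  
Alice | NULL  
Frank | NULL  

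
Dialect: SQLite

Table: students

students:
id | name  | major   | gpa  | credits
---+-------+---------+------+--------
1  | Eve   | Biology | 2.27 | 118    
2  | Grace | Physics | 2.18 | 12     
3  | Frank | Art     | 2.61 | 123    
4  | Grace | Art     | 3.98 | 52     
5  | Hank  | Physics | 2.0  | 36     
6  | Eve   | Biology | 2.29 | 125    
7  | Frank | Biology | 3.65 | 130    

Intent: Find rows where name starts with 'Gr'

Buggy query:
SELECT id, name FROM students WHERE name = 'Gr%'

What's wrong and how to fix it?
Bug: Wildcards only work with LIKE; '=' treats '%' as a literal character

Fix: Replace '=' with LIKE so 'Gr%' is treated as a pattern

Corrected query:
SELECT id, name FROM students WHERE name LIKE 'Gr%'

Result:
id | name 
---+------
2  | Grace
4  | Grace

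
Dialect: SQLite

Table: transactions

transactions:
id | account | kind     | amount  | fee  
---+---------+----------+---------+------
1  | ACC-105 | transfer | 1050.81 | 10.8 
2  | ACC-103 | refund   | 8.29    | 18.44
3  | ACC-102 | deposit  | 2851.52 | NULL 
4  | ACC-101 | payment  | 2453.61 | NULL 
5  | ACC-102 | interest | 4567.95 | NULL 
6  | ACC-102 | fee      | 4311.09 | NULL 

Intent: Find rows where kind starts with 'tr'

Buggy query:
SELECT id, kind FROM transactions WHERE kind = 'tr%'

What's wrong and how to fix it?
Bug: Wildcards only work with LIKE; '=' treats '%' as a literal character

Fix: Replace '=' with LIKE so 'tr%' is treated as a pattern

Corrected query:
SELECT id, kind FROM transactions WHERE kind LIKE 'tr%'

Result:
id | kind    
---+---------
1  | transfer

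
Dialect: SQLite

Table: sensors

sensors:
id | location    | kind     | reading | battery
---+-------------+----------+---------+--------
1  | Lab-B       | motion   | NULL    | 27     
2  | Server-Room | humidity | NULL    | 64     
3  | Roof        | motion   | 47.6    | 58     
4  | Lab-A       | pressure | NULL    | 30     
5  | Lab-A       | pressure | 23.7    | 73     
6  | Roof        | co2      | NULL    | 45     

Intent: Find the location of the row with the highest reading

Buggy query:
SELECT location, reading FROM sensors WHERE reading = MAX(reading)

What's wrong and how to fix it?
Bug: WHERE is evaluated per row; an aggregate over the whole table isn't defined there

Fix: Use a subquery: WHERE reading = (SELECT MAX(reading) FROM sensors)

Corrected query:
SELECT location, reading FROM sensors WHERE reading = (SELECT MAX(reading) FROM sensors)

Result:
location | reading
---------+--------
Roof     | 47.6   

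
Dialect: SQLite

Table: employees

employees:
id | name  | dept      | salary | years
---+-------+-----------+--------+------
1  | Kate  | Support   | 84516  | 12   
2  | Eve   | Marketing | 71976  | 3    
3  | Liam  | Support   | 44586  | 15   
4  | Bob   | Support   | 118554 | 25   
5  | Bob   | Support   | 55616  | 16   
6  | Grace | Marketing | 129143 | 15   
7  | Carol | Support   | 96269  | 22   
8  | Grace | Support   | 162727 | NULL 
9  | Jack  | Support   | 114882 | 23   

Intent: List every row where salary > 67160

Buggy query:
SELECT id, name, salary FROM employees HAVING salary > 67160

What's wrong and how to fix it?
Bug: This is a non-aggregate query (no GROUP BY, no aggregates), so in SQLite the HAVING clause is invalid here; a row-level condition belongs in WHERE

Fix: Replace HAVING with WHERE since the condition applies to individual rows

Corrected query:
SELECT id, name, salary FROM employees WHERE salary > 67160

Result:
id | name  | salary
---+-------+-------
1  | Kate  | 84516 
2  | Eve   | 71976 
4  | Bob   | 118554
6  | Grace | 129143
7  | Carol | 96269 
8  | Grace | 162727
9  | Jack  | 114882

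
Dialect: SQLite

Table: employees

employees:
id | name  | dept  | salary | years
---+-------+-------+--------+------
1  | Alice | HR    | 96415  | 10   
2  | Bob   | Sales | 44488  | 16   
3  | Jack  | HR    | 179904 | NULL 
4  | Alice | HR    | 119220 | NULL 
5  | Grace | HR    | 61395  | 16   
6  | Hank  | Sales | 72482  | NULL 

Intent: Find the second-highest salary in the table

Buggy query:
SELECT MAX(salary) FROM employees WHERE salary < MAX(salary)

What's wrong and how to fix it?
Bug: The inner MAX is an aggregate inside WHERE, which is not allowed

Fix: Put the inner MAX in a scalar subquery

Corrected query:
SELECT MAX(salary) FROM employees WHERE salary < (SELECT MAX(salary) FROM employees)

Result:
MAX(salary)
-----------
119220     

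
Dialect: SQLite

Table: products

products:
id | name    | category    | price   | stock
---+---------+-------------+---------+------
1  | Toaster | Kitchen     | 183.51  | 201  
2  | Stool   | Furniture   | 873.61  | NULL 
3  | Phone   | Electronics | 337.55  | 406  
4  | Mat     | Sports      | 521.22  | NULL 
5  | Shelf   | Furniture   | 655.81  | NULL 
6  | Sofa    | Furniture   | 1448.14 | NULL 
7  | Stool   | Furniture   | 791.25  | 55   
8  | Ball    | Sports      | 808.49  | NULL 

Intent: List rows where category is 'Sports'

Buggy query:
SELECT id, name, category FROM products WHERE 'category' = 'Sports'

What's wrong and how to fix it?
Bug: Single quotes denote string literals in SQL; the column name is being compared as a constant string

Fix: Reference the column as category without single quotes

Corrected query:
SELECT id, name, category FROM products WHERE category = 'Sports'

Result:
id | name | category
---+------+---------
4  | Mat  | Sports  
8  | Ball | Sports  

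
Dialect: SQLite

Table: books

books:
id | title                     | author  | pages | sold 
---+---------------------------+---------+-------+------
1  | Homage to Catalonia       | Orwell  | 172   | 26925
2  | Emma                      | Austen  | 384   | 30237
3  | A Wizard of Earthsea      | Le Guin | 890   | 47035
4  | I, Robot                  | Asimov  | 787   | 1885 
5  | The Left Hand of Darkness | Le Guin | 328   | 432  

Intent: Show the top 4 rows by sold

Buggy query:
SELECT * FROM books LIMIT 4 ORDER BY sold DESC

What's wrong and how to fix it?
Bug: ORDER BY cannot follow LIMIT; LIMIT is the final clause

Fix: Swap the clauses: ORDER BY first, then LIMIT

Corrected query:
SELECT * FROM books ORDER BY sold DESC LIMIT 4

Result:
id | title                | author  | pages | sold 
---+----------------------+---------+-------+------
3  | A Wizard of Earthsea | Le Guin | 890   | 47035
2  | Emma                 | Austen  | 384   | 30237
1  | Homage to Catalonia  | Orwell  | 172   | 26925
4  | I, Robot             | Asimov  | 787   | 1885 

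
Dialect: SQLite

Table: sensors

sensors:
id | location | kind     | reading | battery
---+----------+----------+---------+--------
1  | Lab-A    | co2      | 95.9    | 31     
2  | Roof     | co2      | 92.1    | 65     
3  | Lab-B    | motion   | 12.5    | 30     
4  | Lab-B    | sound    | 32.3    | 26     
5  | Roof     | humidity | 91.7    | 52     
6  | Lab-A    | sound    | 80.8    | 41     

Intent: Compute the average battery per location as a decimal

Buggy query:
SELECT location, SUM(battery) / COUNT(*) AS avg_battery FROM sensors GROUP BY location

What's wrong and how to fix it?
Bug: Both operands are integers, so '/' performs integer division and truncates

Fix: Cast one side to REAL so the division keeps the fractional part

Corrected query:
SELECT location, SUM(battery) * 1.0 / COUNT(*) AS avg_battery FROM sensors GROUP BY location

Result:
location | avg_battery
---------+------------
Lab-A    | 36         
Lab-B    | 28         
Roof     | 58.5       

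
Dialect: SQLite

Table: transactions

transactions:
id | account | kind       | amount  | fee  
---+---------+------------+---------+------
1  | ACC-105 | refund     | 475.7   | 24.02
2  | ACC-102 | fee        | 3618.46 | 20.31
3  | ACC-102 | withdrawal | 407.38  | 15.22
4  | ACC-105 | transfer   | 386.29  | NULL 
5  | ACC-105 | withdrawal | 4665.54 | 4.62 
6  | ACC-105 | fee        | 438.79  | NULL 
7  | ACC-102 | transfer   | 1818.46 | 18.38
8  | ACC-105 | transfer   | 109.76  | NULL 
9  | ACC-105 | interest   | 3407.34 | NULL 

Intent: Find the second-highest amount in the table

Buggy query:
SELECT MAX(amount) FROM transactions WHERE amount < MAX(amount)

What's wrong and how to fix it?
Bug: MAX(amount) on the right of the comparison is an aggregate-in-WHERE error

Fix: Put the inner MAX in a scalar subquery

Corrected query:
SELECT MAX(amount) FROM transactions WHERE amount < (SELECT MAX(amount) FROM transactions)

Result:
MAX(amount)
-----------
3618.46    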